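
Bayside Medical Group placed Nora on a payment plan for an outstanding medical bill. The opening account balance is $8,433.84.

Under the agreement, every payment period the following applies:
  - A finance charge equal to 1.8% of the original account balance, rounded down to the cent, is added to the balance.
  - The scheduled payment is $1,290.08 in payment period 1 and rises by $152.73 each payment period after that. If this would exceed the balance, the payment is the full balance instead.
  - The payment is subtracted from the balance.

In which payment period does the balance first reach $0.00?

Payment period 1: opening $8,433.84; interest $151.80 → $8,585.64; payment $1,290.08; balance $7,295.56
Payment period 2: opening $7,295.56; interest $151.80 → $7,447.36; payment $1,442.81; balance $6,004.55
Payment period 3: opening $6,004.55; interest $151.80 → $6,156.35; payment $1,595.54; balance $4,560.81
Payment period 4: opening $4,560.81; interest $151.80 → $4,712.61; payment $1,748.27; balance $2,964.34
Payment period 5: opening $2,964.34; interest $151.80 → $3,116.14; payment $1,901.00; balance $1,215.14
Payment period 6: opening $1,215.14; interest $151.80 → $1,366.94; payment $1,366.94; balance $0.00
Balance reaches $0.00 in payment period 6.

6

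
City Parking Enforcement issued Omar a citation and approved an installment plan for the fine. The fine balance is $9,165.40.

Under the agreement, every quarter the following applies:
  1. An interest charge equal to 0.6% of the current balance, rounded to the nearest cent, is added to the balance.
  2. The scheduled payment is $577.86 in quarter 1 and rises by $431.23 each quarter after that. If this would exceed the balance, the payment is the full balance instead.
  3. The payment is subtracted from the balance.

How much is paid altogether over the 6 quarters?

$9,395.94

Quarter 1: opening $9,165.40; interest $54.99 → $9,220.39; payment $577.86; balance $8,642.53
Quarter 2: opening $8,642.53; interest $51.86 → $8,694.39; payment $1,009.09; balance $7,685.30
Quarter 3: opening $7,685.30; interest $46.11 → $7,731.41; payment $1,440.32; balance $6,291.09
Quarter 4: opening $6,291.09; interest $37.75 → $6,328.84; payment $1,871.55; balance $4,457.29
Quarter 5: opening $4,457.29; interest $26.74 → $4,484.03; payment $2,302.78; balance $2,181.25
Quarter 6: opening $2,181.25; interest $13.09 → $2,194.34; payment $2,194.34; balance $0.00
Total paid: $9,395.94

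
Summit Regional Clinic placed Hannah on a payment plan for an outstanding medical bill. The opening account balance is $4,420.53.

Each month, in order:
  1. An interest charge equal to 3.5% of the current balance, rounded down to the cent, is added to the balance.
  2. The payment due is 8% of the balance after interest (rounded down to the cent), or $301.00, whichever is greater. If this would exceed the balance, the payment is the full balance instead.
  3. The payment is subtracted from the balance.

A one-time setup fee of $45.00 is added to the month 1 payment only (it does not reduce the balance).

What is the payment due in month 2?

Month 1: opening $4,420.53; interest $154.71 → $4,575.24; payment $366.01 (+ $45.00 fee); balance $4,209.23
Month 2: opening $4,209.23; interest $147.32 → $4,356.55; payment $348.52; balance $4,008.03

$348.52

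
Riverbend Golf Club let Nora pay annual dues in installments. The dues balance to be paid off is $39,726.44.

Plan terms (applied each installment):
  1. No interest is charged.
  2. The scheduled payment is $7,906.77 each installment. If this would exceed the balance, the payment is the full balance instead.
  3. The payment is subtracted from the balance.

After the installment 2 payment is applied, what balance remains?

# | Opening | Payment | End bal
1 | $39,726.44 | $7,906.77 | $31,819.67
2 | $31,819.67 | $7,906.77 | $23,912.90

$23,912.90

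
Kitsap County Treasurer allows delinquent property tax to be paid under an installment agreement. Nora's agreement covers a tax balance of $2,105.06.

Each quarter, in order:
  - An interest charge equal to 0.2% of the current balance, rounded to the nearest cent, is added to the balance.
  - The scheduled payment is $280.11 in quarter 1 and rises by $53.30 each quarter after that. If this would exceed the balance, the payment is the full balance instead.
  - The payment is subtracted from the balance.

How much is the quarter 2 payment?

$333.41

Quarter 1: $2,105.06 +$4.21 interest = $2,109.27; pay $280.11 → $1,829.16
Quarter 2: $1,829.16 +$3.66 interest = $1,832.82; pay $333.41 → $1,499.41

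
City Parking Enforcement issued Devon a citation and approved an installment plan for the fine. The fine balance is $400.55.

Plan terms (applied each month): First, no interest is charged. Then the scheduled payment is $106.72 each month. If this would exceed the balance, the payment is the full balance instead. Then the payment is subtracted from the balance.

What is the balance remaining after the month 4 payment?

# | Opening | Payment | End bal
1 | $400.55 | $106.72 | $293.83
2 | $293.83 | $106.72 | $187.11
3 | $187.11 | $106.72 | $80.39
4 | $80.39 | $80.39 | $0.00

$0.00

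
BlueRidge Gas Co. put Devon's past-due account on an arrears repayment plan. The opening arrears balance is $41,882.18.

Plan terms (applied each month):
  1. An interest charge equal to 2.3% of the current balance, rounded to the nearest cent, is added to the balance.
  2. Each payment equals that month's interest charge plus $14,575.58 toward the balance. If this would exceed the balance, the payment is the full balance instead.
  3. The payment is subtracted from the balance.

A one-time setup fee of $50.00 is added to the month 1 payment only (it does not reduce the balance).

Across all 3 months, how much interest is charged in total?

Month 1: opening $41,882.18; interest $963.29 → $42,845.47; payment $15,538.87 (+ $50.00 fee); balance $27,306.60
Month 2: opening $27,306.60; interest $628.05 → $27,934.65; payment $15,203.63; balance $12,731.02
Month 3: opening $12,731.02; interest $292.81 → $13,023.83; payment $13,023.83; balance $0.00
Total interest: $963.29 + $628.05 + $292.81 = $1,884.15

$1,884.15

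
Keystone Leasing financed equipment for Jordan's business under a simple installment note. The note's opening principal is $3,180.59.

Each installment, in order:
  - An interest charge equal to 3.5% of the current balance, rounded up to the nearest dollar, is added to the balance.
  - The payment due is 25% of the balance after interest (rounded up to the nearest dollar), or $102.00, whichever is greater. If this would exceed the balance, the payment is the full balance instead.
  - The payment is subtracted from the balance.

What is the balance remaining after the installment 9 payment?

$324.59

# | Opening | Interest | Payment | End bal
1 | $3,180.59 | $112.00 | $824.00 | $2,468.59
2 | $2,468.59 | $87.00 | $639.00 | $1,916.59
3 | $1,916.59 | $68.00 | $497.00 | $1,487.59
4 | $1,487.59 | $53.00 | $386.00 | $1,154.59
5 | $1,154.59 | $41.00 | $299.00 | $896.59
6 | $896.59 | $32.00 | $233.00 | $695.59
7 | $695.59 | $25.00 | $181.00 | $539.59
8 | $539.59 | $19.00 | $140.00 | $418.59
9 | $418.59 | $15.00 | $109.00 | $324.59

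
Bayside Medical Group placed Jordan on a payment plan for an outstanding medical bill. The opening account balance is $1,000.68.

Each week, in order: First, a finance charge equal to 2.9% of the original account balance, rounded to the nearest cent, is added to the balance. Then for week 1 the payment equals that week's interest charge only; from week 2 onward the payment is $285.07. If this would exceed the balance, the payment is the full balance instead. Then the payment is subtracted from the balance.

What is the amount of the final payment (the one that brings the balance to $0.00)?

Week 1: $1,000.68 +$29.02 interest = $1,029.70; pay $29.02 → $1,000.68
Week 2: $1,000.68 +$29.02 interest = $1,029.70; pay $285.07 → $744.63
Week 3: $744.63 +$29.02 interest = $773.65; pay $285.07 → $488.58
Week 4: $488.58 +$29.02 interest = $517.60; pay $285.07 → $232.53
Week 5: $232.53 +$29.02 interest = $261.55; pay $261.55 → $0.00

$261.55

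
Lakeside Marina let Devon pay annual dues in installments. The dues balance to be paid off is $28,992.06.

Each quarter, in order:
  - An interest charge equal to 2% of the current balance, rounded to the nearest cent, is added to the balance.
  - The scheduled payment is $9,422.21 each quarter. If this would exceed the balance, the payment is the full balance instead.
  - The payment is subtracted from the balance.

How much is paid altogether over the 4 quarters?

Quarter 1: $28,992.06 +$579.84 interest = $29,571.90; pay $9,422.21 → $20,149.69
Quarter 2: $20,149.69 +$402.99 interest = $20,552.68; pay $9,422.21 → $11,130.47
Quarter 3: $11,130.47 +$222.61 interest = $11,353.08; pay $9,422.21 → $1,930.87
Quarter 4: $1,930.87 +$38.62 interest = $1,969.49; pay $1,969.49 → $0.00
Total paid: $30,236.12

$30,236.12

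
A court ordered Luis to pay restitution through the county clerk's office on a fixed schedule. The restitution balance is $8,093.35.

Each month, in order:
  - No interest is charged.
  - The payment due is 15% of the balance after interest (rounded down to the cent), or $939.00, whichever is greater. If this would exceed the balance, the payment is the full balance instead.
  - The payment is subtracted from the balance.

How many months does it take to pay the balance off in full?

Month 1: $8,093.35 − $1,214.00 → $6,879.35
Month 2: $6,879.35 − $1,031.90 → $5,847.45
Month 3: $5,847.45 − $939.00 → $4,908.45
Month 4: $4,908.45 − $939.00 → $3,969.45
Month 5: $3,969.45 − $939.00 → $3,030.45
Month 6: $3,030.45 − $939.00 → $2,091.45
Month 7: $2,091.45 − $939.00 → $1,152.45
Month 8: $1,152.45 − $939.00 → $213.45
Month 9: $213.45 − $213.45 → $0.00
Balance reaches $0.00 in month 9.

9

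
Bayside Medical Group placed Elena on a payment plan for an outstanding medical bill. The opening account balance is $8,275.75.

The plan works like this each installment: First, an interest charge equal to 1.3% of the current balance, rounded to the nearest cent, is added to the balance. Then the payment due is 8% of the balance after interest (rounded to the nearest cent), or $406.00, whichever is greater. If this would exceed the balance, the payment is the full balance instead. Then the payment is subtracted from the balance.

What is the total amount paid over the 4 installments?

Installment 1: opening $8,275.75; interest $107.58 → $8,383.33; payment $670.67; balance $7,712.66
Installment 2: opening $7,712.66; interest $100.26 → $7,812.92; payment $625.03; balance $7,187.89
Installment 3: opening $7,187.89; interest $93.44 → $7,281.33; payment $582.51; balance $6,698.82
Installment 4: opening $6,698.82; interest $87.08 → $6,785.90; payment $542.87; balance $6,243.03
Total paid: $2,421.08

$2,421.08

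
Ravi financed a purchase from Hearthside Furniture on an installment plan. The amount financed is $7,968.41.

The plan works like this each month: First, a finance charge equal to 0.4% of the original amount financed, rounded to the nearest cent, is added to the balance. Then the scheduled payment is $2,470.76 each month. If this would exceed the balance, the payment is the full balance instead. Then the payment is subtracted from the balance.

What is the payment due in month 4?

$683.61

Month 1: opening $7,968.41; interest $31.87 → $8,000.28; payment $2,470.76; balance $5,529.52
Month 2: opening $5,529.52; interest $31.87 → $5,561.39; payment $2,470.76; balance $3,090.63
Month 3: opening $3,090.63; interest $31.87 → $3,122.50; payment $2,470.76; balance $651.74
Month 4: opening $651.74; interest $31.87 → $683.61; payment $683.61; balance $0.00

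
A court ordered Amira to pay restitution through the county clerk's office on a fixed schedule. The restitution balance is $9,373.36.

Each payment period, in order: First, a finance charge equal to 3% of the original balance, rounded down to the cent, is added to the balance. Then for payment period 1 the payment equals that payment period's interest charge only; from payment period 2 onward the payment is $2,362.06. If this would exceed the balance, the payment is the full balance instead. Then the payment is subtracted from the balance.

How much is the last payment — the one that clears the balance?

# | Opening | Interest | Payment | End bal
1 | $9,373.36 | $281.20 | $281.20 | $9,373.36
2 | $9,373.36 | $281.20 | $2,362.06 | $7,292.50
3 | $7,292.50 | $281.20 | $2,362.06 | $5,211.64
4 | $5,211.64 | $281.20 | $2,362.06 | $3,130.78
5 | $3,130.78 | $281.20 | $2,362.06 | $1,049.92
6 | $1,049.92 | $281.20 | $1,331.12 | $0.00

$1,331.12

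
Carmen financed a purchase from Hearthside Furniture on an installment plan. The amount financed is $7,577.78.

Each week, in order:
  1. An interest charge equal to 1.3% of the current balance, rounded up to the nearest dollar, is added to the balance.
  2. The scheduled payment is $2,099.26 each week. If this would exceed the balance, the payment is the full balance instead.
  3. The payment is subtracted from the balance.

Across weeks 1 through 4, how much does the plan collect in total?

Week 1: $7,577.78 +$99.00 interest = $7,676.78; pay $2,099.26 → $5,577.52
Week 2: $5,577.52 +$73.00 interest = $5,650.52; pay $2,099.26 → $3,551.26
Week 3: $3,551.26 +$47.00 interest = $3,598.26; pay $2,099.26 → $1,499.00
Week 4: $1,499.00 +$20.00 interest = $1,519.00; pay $1,519.00 → $0.00
Total paid: $7,816.78

$7,816.78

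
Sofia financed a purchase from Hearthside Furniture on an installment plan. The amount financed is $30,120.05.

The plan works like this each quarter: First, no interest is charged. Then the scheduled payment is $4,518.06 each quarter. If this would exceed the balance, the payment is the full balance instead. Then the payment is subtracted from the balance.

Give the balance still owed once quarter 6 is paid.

# | Opening | Payment | End bal
1 | $30,120.05 | $4,518.06 | $25,601.99
2 | $25,601.99 | $4,518.06 | $21,083.93
3 | $21,083.93 | $4,518.06 | $16,565.87
4 | $16,565.87 | $4,518.06 | $12,047.81
5 | $12,047.81 | $4,518.06 | $7,529.75
6 | $7,529.75 | $4,518.06 | $3,011.69

$3,011.69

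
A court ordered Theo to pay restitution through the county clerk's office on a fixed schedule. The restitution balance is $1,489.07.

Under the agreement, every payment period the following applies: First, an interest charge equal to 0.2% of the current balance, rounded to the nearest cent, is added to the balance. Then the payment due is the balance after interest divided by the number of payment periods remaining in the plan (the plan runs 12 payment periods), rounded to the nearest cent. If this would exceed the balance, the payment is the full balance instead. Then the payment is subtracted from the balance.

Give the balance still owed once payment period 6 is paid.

$753.51

Payment period 1: $1,489.07 +$2.98 interest = $1,492.05; pay $124.34 → $1,367.71
Payment period 2: $1,367.71 +$2.74 interest = $1,370.45; pay $124.59 → $1,245.86
Payment period 3: $1,245.86 +$2.49 interest = $1,248.35; pay $124.84 → $1,123.51
Payment period 4: $1,123.51 +$2.25 interest = $1,125.76; pay $125.08 → $1,000.68
Payment period 5: $1,000.68 +$2.00 interest = $1,002.68; pay $125.34 → $877.34
Payment period 6: $877.34 +$1.75 interest = $879.09; pay $125.58 → $753.51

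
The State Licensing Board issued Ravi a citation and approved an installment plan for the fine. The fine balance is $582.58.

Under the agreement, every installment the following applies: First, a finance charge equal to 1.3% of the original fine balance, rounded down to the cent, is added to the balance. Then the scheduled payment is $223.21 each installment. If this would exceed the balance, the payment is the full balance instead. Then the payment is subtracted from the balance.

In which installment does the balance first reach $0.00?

3

Installment 1: $582.58 +$7.57 interest = $590.15; pay $223.21 → $366.94
Installment 2: $366.94 +$7.57 interest = $374.51; pay $223.21 → $151.30
Installment 3: $151.30 +$7.57 interest = $158.87; pay $158.87 → $0.00
Balance reaches $0.00 in installment 3.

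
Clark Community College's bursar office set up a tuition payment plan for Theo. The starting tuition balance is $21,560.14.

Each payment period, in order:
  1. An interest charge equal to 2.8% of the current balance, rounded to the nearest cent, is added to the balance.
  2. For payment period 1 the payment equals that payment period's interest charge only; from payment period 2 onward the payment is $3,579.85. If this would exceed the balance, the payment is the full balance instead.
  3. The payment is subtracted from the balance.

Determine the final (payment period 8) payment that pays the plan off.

$2,472.84

Payment period 1: $21,560.14 +$603.68 interest = $22,163.82; pay $603.68 → $21,560.14
Payment period 2: $21,560.14 +$603.68 interest = $22,163.82; pay $3,579.85 → $18,583.97
Payment period 3: $18,583.97 +$520.35 interest = $19,104.32; pay $3,579.85 → $15,524.47
Payment period 4: $15,524.47 +$434.69 interest = $15,959.16; pay $3,579.85 → $12,379.31
Payment period 5: $12,379.31 +$346.62 interest = $12,725.93; pay $3,579.85 → $9,146.08
Payment period 6: $9,146.08 +$256.09 interest = $9,402.17; pay $3,579.85 → $5,822.32
Payment period 7: $5,822.32 +$163.02 interest = $5,985.34; pay $3,579.85 → $2,405.49
Payment period 8: $2,405.49 +$67.35 interest = $2,472.84; pay $2,472.84 → $0.00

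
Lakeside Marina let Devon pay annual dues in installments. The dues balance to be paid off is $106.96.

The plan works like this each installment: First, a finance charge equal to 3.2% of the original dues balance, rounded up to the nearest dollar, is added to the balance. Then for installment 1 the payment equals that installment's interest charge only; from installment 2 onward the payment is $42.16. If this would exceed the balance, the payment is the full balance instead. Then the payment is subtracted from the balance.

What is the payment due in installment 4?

# | Opening | Interest | Payment | End bal
1 | $106.96 | $4.00 | $4.00 | $106.96
2 | $106.96 | $4.00 | $42.16 | $68.80
3 | $68.80 | $4.00 | $42.16 | $30.64
4 | $30.64 | $4.00 | $34.64 | $0.00

$34.64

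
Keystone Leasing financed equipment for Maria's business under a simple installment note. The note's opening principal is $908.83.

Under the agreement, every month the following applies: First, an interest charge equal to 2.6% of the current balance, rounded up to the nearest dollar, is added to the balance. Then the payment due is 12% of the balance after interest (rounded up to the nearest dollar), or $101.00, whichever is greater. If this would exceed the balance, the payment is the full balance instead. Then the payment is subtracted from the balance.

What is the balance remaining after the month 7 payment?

$312.83

Month 1: opening $908.83; interest $24.00 → $932.83; payment $112.00; balance $820.83
Month 2: opening $820.83; interest $22.00 → $842.83; payment $102.00; balance $740.83
Month 3: opening $740.83; interest $20.00 → $760.83; payment $101.00; balance $659.83
Month 4: opening $659.83; interest $18.00 → $677.83; payment $101.00; balance $576.83
Month 5: opening $576.83; interest $15.00 → $591.83; payment $101.00; balance $490.83
Month 6: opening $490.83; interest $13.00 → $503.83; payment $101.00; balance $402.83
Month 7: opening $402.83; interest $11.00 → $413.83; payment $101.00; balance $312.83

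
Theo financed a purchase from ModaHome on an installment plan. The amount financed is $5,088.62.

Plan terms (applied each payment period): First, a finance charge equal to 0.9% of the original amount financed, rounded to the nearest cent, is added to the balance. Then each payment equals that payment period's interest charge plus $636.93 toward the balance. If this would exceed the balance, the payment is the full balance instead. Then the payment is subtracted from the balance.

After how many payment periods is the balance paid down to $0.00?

8

Payment period 1: $5,088.62 +$45.80 interest = $5,134.42; pay $682.73 → $4,451.69
Payment period 2: $4,451.69 +$45.80 interest = $4,497.49; pay $682.73 → $3,814.76
Payment period 3: $3,814.76 +$45.80 interest = $3,860.56; pay $682.73 → $3,177.83
Payment period 4: $3,177.83 +$45.80 interest = $3,223.63; pay $682.73 → $2,540.90
Payment period 5: $2,540.90 +$45.80 interest = $2,586.70; pay $682.73 → $1,903.97
Payment period 6: $1,903.97 +$45.80 interest = $1,949.77; pay $682.73 → $1,267.04
Payment period 7: $1,267.04 +$45.80 interest = $1,312.84; pay $682.73 → $630.11
Payment period 8: $630.11 +$45.80 interest = $675.91; pay $675.91 → $0.00
Balance reaches $0.00 in payment period 8.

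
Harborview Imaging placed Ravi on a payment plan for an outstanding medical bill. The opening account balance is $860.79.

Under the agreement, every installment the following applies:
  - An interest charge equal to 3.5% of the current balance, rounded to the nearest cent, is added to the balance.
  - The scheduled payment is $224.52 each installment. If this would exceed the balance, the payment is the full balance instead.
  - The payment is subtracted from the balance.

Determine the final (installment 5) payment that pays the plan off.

# | Opening | Interest | Payment | End bal
1 | $860.79 | $30.13 | $224.52 | $666.40
2 | $666.40 | $23.32 | $224.52 | $465.20
3 | $465.20 | $16.28 | $224.52 | $256.96
4 | $256.96 | $8.99 | $224.52 | $41.43
5 | $41.43 | $1.45 | $42.88 | $0.00

$42.88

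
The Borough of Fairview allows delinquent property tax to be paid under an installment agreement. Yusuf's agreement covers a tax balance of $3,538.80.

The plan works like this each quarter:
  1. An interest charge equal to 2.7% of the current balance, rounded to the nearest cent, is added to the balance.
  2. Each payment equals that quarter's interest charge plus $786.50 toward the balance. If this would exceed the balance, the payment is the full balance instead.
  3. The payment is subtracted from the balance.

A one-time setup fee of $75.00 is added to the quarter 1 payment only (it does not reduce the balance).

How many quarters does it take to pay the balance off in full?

5

# | Opening | Interest | Payment | Fee | End bal
1 | $3,538.80 | $95.55 | $882.05 | $75.00 | $2,752.30
2 | $2,752.30 | $74.31 | $860.81 | — | $1,965.80
3 | $1,965.80 | $53.08 | $839.58 | — | $1,179.30
4 | $1,179.30 | $31.84 | $818.34 | — | $392.80
5 | $392.80 | $10.61 | $403.41 | — | $0.00
Balance reaches $0.00 in quarter 5.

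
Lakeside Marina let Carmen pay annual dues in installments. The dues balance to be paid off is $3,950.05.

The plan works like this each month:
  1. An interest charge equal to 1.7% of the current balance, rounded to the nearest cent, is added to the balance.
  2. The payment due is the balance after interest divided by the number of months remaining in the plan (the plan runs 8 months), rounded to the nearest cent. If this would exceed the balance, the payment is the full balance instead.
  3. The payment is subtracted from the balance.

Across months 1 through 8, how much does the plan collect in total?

Month 1: opening $3,950.05; interest $67.15 → $4,017.20; payment $502.15; balance $3,515.05
Month 2: opening $3,515.05; interest $59.76 → $3,574.81; payment $510.69; balance $3,064.12
Month 3: opening $3,064.12; interest $52.09 → $3,116.21; payment $519.37; balance $2,596.84
Month 4: opening $2,596.84; interest $44.15 → $2,640.99; payment $528.20; balance $2,112.79
Month 5: opening $2,112.79; interest $35.92 → $2,148.71; payment $537.18; balance $1,611.53
Month 6: opening $1,611.53; interest $27.40 → $1,638.93; payment $546.31; balance $1,092.62
Month 7: opening $1,092.62; interest $18.57 → $1,111.19; payment $555.60; balance $555.59
Month 8: opening $555.59; interest $9.45 → $565.04; payment $565.04; balance $0.00
Total paid: $4,264.54

$4,264.54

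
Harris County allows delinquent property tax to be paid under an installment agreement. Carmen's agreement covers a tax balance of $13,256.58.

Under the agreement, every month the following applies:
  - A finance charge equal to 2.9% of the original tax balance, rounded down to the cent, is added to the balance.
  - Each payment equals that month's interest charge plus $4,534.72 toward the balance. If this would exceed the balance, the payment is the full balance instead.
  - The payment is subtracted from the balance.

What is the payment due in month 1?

$4,919.16

Month 1: $13,256.58 +$384.44 interest = $13,641.02; pay $4,919.16 → $8,721.86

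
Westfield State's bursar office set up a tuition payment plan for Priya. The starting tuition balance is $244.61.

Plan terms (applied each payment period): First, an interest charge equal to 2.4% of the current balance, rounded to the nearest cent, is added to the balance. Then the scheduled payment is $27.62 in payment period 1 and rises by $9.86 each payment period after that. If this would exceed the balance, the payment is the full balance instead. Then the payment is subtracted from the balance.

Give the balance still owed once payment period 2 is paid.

Payment period 1: $244.61 +$5.87 interest = $250.48; pay $27.62 → $222.86
Payment period 2: $222.86 +$5.35 interest = $228.21; pay $37.48 → $190.73

$190.73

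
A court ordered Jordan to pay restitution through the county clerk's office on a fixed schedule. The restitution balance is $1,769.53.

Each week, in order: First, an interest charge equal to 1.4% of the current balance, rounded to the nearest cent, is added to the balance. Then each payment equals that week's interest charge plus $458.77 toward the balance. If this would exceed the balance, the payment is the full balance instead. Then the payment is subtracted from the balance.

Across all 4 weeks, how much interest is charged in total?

$60.56

Week 1: opening $1,769.53; interest $24.77 → $1,794.30; payment $483.54; balance $1,310.76
Week 2: opening $1,310.76; interest $18.35 → $1,329.11; payment $477.12; balance $851.99
Week 3: opening $851.99; interest $11.93 → $863.92; payment $470.70; balance $393.22
Week 4: opening $393.22; interest $5.51 → $398.73; payment $398.73; balance $0.00
Total interest: $24.77 + $18.35 + $11.93 + $5.51 = $60.56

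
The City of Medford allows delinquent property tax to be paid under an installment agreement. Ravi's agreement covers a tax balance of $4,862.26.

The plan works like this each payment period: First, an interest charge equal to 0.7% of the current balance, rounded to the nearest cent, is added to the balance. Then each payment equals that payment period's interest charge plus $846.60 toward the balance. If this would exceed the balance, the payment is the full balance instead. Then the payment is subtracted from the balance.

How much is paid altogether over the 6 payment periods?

# | Opening | Interest | Payment | End bal
1 | $4,862.26 | $34.04 | $880.64 | $4,015.66
2 | $4,015.66 | $28.11 | $874.71 | $3,169.06
3 | $3,169.06 | $22.18 | $868.78 | $2,322.46
4 | $2,322.46 | $16.26 | $862.86 | $1,475.86
5 | $1,475.86 | $10.33 | $856.93 | $629.26
6 | $629.26 | $4.40 | $633.66 | $0.00
Total paid: $4,977.58

$4,977.58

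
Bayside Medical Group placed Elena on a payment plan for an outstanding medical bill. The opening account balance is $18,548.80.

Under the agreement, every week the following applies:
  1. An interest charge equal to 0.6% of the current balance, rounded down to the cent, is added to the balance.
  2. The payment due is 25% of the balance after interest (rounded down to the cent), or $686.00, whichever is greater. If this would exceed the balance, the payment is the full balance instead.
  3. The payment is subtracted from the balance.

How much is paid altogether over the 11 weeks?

# | Opening | Interest | Payment | End bal
1 | $18,548.80 | $111.29 | $4,665.02 | $13,995.07
2 | $13,995.07 | $83.97 | $3,519.76 | $10,559.28
3 | $10,559.28 | $63.35 | $2,655.65 | $7,966.98
4 | $7,966.98 | $47.80 | $2,003.69 | $6,011.09
5 | $6,011.09 | $36.06 | $1,511.78 | $4,535.37
6 | $4,535.37 | $27.21 | $1,140.64 | $3,421.94
7 | $3,421.94 | $20.53 | $860.61 | $2,581.86
8 | $2,581.86 | $15.49 | $686.00 | $1,911.35
9 | $1,911.35 | $11.46 | $686.00 | $1,236.81
10 | $1,236.81 | $7.42 | $686.00 | $558.23
11 | $558.23 | $3.34 | $561.57 | $0.00
Total paid: $18,976.72

$18,976.72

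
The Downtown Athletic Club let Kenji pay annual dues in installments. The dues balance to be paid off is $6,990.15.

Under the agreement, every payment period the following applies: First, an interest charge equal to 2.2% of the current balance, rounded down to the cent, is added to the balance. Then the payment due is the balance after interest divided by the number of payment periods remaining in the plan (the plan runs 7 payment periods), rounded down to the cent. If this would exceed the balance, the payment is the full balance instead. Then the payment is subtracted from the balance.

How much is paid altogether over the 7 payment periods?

$7,633.08

Payment period 1: $6,990.15 +$153.78 interest = $7,143.93; pay $1,020.56 → $6,123.37
Payment period 2: $6,123.37 +$134.71 interest = $6,258.08; pay $1,043.01 → $5,215.07
Payment period 3: $5,215.07 +$114.73 interest = $5,329.80; pay $1,065.96 → $4,263.84
Payment period 4: $4,263.84 +$93.80 interest = $4,357.64; pay $1,089.41 → $3,268.23
Payment period 5: $3,268.23 +$71.90 interest = $3,340.13; pay $1,113.37 → $2,226.76
Payment period 6: $2,226.76 +$48.98 interest = $2,275.74; pay $1,137.87 → $1,137.87
Payment period 7: $1,137.87 +$25.03 interest = $1,162.90; pay $1,162.90 → $0.00
Total paid: $7,633.08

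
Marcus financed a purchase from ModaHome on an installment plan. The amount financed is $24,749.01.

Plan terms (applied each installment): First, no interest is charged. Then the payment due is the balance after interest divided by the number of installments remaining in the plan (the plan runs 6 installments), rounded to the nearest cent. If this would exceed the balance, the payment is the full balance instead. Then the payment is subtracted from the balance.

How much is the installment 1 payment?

Installment 1: opening $24,749.01; payment $4,124.84; balance $20,624.17

$4,124.84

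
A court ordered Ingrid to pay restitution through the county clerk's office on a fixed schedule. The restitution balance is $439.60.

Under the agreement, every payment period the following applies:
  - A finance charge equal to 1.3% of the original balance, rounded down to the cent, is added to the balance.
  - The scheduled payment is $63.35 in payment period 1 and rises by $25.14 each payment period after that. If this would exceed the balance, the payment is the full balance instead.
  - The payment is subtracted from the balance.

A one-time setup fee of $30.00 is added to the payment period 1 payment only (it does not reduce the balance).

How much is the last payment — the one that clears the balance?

Payment period 1: $439.60 +$5.71 interest = $445.31; pay $63.35 (+ $30.00 fee) → $381.96
Payment period 2: $381.96 +$5.71 interest = $387.67; pay $88.49 → $299.18
Payment period 3: $299.18 +$5.71 interest = $304.89; pay $113.63 → $191.26
Payment period 4: $191.26 +$5.71 interest = $196.97; pay $138.77 → $58.20
Payment period 5: $58.20 +$5.71 interest = $63.91; pay $63.91 → $0.00

$63.91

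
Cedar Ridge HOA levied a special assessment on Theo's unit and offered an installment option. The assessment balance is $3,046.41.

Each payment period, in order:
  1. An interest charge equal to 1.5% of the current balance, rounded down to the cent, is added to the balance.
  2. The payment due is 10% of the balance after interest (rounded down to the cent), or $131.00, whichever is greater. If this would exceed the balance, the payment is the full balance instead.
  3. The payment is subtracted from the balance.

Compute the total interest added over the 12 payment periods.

Payment period 1: opening $3,046.41; interest $45.69 → $3,092.10; payment $309.21; balance $2,782.89
Payment period 2: opening $2,782.89; interest $41.74 → $2,824.63; payment $282.46; balance $2,542.17
Payment period 3: opening $2,542.17; interest $38.13 → $2,580.30; payment $258.03; balance $2,322.27
Payment period 4: opening $2,322.27; interest $34.83 → $2,357.10; payment $235.71; balance $2,121.39
Payment period 5: opening $2,121.39; interest $31.82 → $2,153.21; payment $215.32; balance $1,937.89
Payment period 6: opening $1,937.89; interest $29.06 → $1,966.95; payment $196.69; balance $1,770.26
Payment period 7: opening $1,770.26; interest $26.55 → $1,796.81; payment $179.68; balance $1,617.13
Payment period 8: opening $1,617.13; interest $24.25 → $1,641.38; payment $164.13; balance $1,477.25
Payment period 9: opening $1,477.25; interest $22.15 → $1,499.40; payment $149.94; balance $1,349.46
Payment period 10: opening $1,349.46; interest $20.24 → $1,369.70; payment $136.97; balance $1,232.73
Payment period 11: opening $1,232.73; interest $18.49 → $1,251.22; payment $131.00; balance $1,120.22
Payment period 12: opening $1,120.22; interest $16.80 → $1,137.02; payment $131.00; balance $1,006.02
Total interest: $45.69 + $41.74 + $38.13 + $34.83 + $31.82 + $29.06 + $26.55 + $24.25 + $22.15 + $20.24 + $18.49 + $16.80 = $349.75

$349.75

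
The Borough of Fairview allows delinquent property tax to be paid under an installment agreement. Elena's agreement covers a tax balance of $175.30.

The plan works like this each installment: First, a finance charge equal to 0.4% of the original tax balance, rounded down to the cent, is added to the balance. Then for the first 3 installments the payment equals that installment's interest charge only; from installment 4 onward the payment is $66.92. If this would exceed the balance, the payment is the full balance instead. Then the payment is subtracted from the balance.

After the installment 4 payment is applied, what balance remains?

# | Opening | Interest | Payment | End bal
1 | $175.30 | $0.70 | $0.70 | $175.30
2 | $175.30 | $0.70 | $0.70 | $175.30
3 | $175.30 | $0.70 | $0.70 | $175.30
4 | $175.30 | $0.70 | $66.92 | $109.08

$109.08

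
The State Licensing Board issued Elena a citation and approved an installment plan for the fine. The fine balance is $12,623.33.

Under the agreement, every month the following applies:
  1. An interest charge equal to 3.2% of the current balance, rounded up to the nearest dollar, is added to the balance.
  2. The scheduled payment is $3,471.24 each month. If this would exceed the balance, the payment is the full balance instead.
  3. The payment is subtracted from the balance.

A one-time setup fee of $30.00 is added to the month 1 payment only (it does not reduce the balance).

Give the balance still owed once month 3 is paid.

$3,124.61

# | Opening | Interest | Payment | Fee | End bal
1 | $12,623.33 | $404.00 | $3,471.24 | $30.00 | $9,556.09
2 | $9,556.09 | $306.00 | $3,471.24 | — | $6,390.85
3 | $6,390.85 | $205.00 | $3,471.24 | — | $3,124.61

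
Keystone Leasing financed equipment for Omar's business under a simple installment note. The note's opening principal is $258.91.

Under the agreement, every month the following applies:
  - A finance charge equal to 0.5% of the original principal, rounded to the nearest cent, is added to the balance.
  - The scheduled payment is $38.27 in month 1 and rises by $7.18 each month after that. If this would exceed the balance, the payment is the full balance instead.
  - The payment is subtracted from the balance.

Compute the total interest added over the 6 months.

$7.74

Month 1: opening $258.91; interest $1.29 → $260.20; payment $38.27; balance $221.93
Month 2: opening $221.93; interest $1.29 → $223.22; payment $45.45; balance $177.77
Month 3: opening $177.77; interest $1.29 → $179.06; payment $52.63; balance $126.43
Month 4: opening $126.43; interest $1.29 → $127.72; payment $59.81; balance $67.91
Month 5: opening $67.91; interest $1.29 → $69.20; payment $66.99; balance $2.21
Month 6: opening $2.21; interest $1.29 → $3.50; payment $3.50; balance $0.00
Total interest: $1.29 + $1.29 + $1.29 + $1.29 + $1.29 + $1.29 = $7.74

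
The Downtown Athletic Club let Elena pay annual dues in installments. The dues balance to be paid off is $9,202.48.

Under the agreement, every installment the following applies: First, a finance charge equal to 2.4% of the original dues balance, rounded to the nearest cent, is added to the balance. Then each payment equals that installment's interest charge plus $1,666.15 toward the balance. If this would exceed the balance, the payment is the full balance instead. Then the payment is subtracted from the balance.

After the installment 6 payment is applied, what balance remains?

Installment 1: opening $9,202.48; interest $220.86 → $9,423.34; payment $1,887.01; balance $7,536.33
Installment 2: opening $7,536.33; interest $220.86 → $7,757.19; payment $1,887.01; balance $5,870.18
Installment 3: opening $5,870.18; interest $220.86 → $6,091.04; payment $1,887.01; balance $4,204.03
Installment 4: opening $4,204.03; interest $220.86 → $4,424.89; payment $1,887.01; balance $2,537.88
Installment 5: opening $2,537.88; interest $220.86 → $2,758.74; payment $1,887.01; balance $871.73
Installment 6: opening $871.73; interest $220.86 → $1,092.59; payment $1,092.59; balance $0.00

$0.00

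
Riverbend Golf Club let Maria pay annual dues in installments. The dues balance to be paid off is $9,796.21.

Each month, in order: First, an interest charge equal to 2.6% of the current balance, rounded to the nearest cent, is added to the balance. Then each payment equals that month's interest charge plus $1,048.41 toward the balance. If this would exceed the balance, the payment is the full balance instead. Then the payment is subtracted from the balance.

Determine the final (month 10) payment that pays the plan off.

$369.89

Month 1: opening $9,796.21; interest $254.70 → $10,050.91; payment $1,303.11; balance $8,747.80
Month 2: opening $8,747.80; interest $227.44 → $8,975.24; payment $1,275.85; balance $7,699.39
Month 3: opening $7,699.39; interest $200.18 → $7,899.57; payment $1,248.59; balance $6,650.98
Month 4: opening $6,650.98; interest $172.93 → $6,823.91; payment $1,221.34; balance $5,602.57
Month 5: opening $5,602.57; interest $145.67 → $5,748.24; payment $1,194.08; balance $4,554.16
Month 6: opening $4,554.16; interest $118.41 → $4,672.57; payment $1,166.82; balance $3,505.75
Month 7: opening $3,505.75; interest $91.15 → $3,596.90; payment $1,139.56; balance $2,457.34
Month 8: opening $2,457.34; interest $63.89 → $2,521.23; payment $1,112.30; balance $1,408.93
Month 9: opening $1,408.93; interest $36.63 → $1,445.56; payment $1,085.04; balance $360.52
Month 10: opening $360.52; interest $9.37 → $369.89; payment $369.89; balance $0.00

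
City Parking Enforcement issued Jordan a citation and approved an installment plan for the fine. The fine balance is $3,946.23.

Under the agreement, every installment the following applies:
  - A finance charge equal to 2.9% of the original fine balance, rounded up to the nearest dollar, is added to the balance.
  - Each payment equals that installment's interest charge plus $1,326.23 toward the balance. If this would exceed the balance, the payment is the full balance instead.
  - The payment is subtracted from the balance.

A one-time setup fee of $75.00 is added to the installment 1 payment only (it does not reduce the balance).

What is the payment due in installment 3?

# | Opening | Interest | Payment | Fee | End bal
1 | $3,946.23 | $115.00 | $1,441.23 | $75.00 | $2,620.00
2 | $2,620.00 | $115.00 | $1,441.23 | — | $1,293.77
3 | $1,293.77 | $115.00 | $1,408.77 | — | $0.00

$1,408.77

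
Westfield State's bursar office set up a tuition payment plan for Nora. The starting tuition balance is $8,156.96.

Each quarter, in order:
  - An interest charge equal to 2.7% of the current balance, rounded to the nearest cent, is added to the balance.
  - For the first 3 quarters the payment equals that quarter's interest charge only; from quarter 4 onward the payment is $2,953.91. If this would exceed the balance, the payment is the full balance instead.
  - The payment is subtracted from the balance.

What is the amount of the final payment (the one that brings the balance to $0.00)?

$2,686.44

Quarter 1: opening $8,156.96; interest $220.24 → $8,377.20; payment $220.24; balance $8,156.96
Quarter 2: opening $8,156.96; interest $220.24 → $8,377.20; payment $220.24; balance $8,156.96
Quarter 3: opening $8,156.96; interest $220.24 → $8,377.20; payment $220.24; balance $8,156.96
Quarter 4: opening $8,156.96; interest $220.24 → $8,377.20; payment $2,953.91; balance $5,423.29
Quarter 5: opening $5,423.29; interest $146.43 → $5,569.72; payment $2,953.91; balance $2,615.81
Quarter 6: opening $2,615.81; interest $70.63 → $2,686.44; payment $2,686.44; balance $0.00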